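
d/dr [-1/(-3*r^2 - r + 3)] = (-6*r - 1)/(3*r^2 + r - 3)^2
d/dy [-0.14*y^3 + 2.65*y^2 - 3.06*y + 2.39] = -0.42*y^2 + 5.3*y - 3.06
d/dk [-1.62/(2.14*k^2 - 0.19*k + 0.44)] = (6.9336*k - 0.3078)/(2.14*k^2 - 0.19*k + 0.44)^2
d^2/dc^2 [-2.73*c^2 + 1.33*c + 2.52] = -5.46000000000000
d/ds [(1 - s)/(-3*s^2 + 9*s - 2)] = (-3*s^2 + 6*s - 7)/(9*s^4 - 54*s^3 + 93*s^2 - 36*s + 4)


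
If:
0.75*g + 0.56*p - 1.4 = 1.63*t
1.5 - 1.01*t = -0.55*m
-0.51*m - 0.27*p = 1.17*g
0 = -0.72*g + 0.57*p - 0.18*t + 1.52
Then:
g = 1.63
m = -3.37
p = -0.71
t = -0.35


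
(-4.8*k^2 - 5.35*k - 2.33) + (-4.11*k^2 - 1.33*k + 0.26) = -8.91*k^2 - 6.68*k - 2.07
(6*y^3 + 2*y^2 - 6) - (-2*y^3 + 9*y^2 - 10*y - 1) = 8*y^3 - 7*y^2 + 10*y - 5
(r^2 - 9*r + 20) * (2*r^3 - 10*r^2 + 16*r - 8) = 2*r^5 - 28*r^4 + 146*r^3 - 352*r^2 + 392*r - 160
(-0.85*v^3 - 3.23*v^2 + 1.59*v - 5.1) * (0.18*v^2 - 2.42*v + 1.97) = -0.153*v^5 + 1.4756*v^4 + 6.4283*v^3 - 11.1289*v^2 + 15.4743*v - 10.047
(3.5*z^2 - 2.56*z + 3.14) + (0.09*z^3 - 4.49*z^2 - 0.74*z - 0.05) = 0.09*z^3 - 0.99*z^2 - 3.3*z + 3.09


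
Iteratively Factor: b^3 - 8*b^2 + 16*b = (b - 4)*(b^2 - 4*b) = b*(b - 4)*(b - 4)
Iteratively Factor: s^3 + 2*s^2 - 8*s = (s)*(s^2 + 2*s - 8) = s*(s + 4)*(s - 2)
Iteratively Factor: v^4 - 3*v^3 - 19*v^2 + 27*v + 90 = (v + 2)*(v^3 - 5*v^2 - 9*v + 45) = (v + 2)*(v + 3)*(v^2 - 8*v + 15) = (v - 5)*(v + 2)*(v + 3)*(v - 3)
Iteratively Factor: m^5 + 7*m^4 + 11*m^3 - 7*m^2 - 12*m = (m + 1)*(m^4 + 6*m^3 + 5*m^2 - 12*m) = (m + 1)*(m + 3)*(m^3 + 3*m^2 - 4*m) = m*(m + 1)*(m + 3)*(m^2 + 3*m - 4) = m*(m + 1)*(m + 3)*(m + 4)*(m - 1)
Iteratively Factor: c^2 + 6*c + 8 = (c + 4)*(c + 2)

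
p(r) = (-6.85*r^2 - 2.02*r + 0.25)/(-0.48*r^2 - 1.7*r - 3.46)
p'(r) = (-13.7*r - 2.02)/(-0.48*r^2 - 1.7*r - 3.46) + (0.96*r + 1.7)*(-6.85*r^2 - 2.02*r + 0.25)/(-0.48*r^2 - 1.7*r - 3.46)^2 = (10.6754*r^2 + 47.642*r + 7.4142)/(0.2304*r^4 + 1.632*r^3 + 6.2116*r^2 + 11.764*r + 11.9716)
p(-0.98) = 1.93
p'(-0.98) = -5.71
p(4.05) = 6.60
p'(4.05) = 1.13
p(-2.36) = 15.62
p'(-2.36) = -10.12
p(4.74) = 7.32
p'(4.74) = 0.95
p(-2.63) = 18.11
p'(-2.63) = -8.26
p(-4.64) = 23.34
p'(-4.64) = 0.46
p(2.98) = 5.21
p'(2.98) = 1.49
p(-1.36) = 4.75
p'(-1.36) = -9.08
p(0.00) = -0.07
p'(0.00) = 0.62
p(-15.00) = 17.57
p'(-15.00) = 0.23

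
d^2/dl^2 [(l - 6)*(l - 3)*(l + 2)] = 6*l - 14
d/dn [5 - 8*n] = -8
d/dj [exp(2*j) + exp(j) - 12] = (2*exp(j) + 1)*exp(j)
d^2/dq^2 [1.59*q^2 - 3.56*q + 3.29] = 3.18000000000000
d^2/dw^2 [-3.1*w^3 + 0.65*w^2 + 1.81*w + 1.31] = 1.3 - 18.6*w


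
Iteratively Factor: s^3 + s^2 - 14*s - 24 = (s + 2)*(s^2 - s - 12) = (s + 2)*(s + 3)*(s - 4)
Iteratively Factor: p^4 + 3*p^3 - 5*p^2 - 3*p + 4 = (p - 1)*(p^3 + 4*p^2 - p - 4) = (p - 1)^2*(p^2 + 5*p + 4) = (p - 1)^2*(p + 4)*(p + 1)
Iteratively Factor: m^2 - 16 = (m - 4)*(m + 4)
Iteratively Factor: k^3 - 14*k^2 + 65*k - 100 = (k - 4)*(k^2 - 10*k + 25) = (k - 5)*(k - 4)*(k - 5)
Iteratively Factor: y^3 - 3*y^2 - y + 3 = (y + 1)*(y^2 - 4*y + 3) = (y - 3)*(y + 1)*(y - 1)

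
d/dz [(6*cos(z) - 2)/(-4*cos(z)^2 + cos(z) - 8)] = 2*(12*sin(z)^2 + 8*cos(z) + 11)*sin(z)/(4*sin(z)^2 + cos(z) - 12)^2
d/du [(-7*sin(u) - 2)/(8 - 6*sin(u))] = -17*cos(u)/(3*sin(u) - 4)^2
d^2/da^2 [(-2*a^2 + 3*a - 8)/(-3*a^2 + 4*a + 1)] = 2*(-3*a^3 + 234*a^2 - 315*a + 166)/(27*a^6 - 108*a^5 + 117*a^4 + 8*a^3 - 39*a^2 - 12*a - 1)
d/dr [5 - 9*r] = -9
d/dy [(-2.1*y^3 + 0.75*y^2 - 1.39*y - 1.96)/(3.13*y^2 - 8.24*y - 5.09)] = (-6.573*y^4 + 34.608*y^3 + 30.2377*y^2 + 4.6346*y - 9.0753)/(9.7969*y^4 - 51.5824*y^3 + 36.0342*y^2 + 83.8832*y + 25.9081)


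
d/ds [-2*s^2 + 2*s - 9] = 2 - 4*s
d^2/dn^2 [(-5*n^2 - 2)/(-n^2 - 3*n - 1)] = 6*(-5*n^3 - 3*n^2 + 6*n + 7)/(n^6 + 9*n^5 + 30*n^4 + 45*n^3 + 30*n^2 + 9*n + 1)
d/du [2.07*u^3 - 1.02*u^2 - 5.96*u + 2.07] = 6.21*u^2 - 2.04*u - 5.96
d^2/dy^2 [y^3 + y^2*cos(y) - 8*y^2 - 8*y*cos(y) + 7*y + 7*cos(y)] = -y^2*cos(y) - 4*y*sin(y) + 8*y*cos(y) + 6*y + 16*sin(y) - 5*cos(y) - 16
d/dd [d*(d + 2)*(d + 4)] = 3*d^2 + 12*d + 8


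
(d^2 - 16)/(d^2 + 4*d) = (d - 4)/d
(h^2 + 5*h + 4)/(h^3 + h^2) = (h + 4)/h^2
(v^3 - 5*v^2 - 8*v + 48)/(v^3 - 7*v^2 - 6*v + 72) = (v - 4)/(v - 6)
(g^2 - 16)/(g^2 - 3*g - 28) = (g - 4)/(g - 7)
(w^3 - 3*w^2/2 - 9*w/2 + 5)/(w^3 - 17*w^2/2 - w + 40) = (w - 1)/(w - 8)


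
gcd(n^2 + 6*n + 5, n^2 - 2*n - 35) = n + 5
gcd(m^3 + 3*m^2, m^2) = m^2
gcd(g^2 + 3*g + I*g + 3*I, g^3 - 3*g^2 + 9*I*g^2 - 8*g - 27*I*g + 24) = g + I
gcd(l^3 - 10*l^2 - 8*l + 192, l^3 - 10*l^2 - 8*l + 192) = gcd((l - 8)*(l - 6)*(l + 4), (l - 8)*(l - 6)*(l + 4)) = l^3 - 10*l^2 - 8*l + 192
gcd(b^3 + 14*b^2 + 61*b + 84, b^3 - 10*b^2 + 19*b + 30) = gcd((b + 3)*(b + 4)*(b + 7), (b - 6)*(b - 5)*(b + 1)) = 1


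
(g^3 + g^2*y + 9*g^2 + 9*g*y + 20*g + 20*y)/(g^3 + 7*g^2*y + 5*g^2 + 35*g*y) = (g^2 + g*y + 4*g + 4*y)/(g*(g + 7*y))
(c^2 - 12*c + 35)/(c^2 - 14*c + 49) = (c - 5)/(c - 7)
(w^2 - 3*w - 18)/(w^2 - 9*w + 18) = (w + 3)/(w - 3)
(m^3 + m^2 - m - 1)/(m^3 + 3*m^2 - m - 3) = (m + 1)/(m + 3)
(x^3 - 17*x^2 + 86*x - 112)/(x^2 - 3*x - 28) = (x^2 - 10*x + 16)/(x + 4)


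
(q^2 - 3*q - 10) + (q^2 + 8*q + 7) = 2*q^2 + 5*q - 3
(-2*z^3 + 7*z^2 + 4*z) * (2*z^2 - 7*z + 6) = -4*z^5 + 28*z^4 - 53*z^3 + 14*z^2 + 24*z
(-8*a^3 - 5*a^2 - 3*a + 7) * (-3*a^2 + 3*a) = 24*a^5 - 9*a^4 - 6*a^3 - 30*a^2 + 21*a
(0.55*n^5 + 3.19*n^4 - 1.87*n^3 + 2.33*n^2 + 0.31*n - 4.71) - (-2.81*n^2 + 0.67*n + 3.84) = 0.55*n^5 + 3.19*n^4 - 1.87*n^3 + 5.14*n^2 - 0.36*n - 8.55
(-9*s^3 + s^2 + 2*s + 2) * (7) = -63*s^3 + 7*s^2 + 14*s + 14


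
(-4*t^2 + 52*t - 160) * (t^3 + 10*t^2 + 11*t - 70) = -4*t^5 + 12*t^4 + 316*t^3 - 748*t^2 - 5400*t + 11200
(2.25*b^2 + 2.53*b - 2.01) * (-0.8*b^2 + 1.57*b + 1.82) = -1.8*b^4 + 1.5085*b^3 + 9.6751*b^2 + 1.4489*b - 3.6582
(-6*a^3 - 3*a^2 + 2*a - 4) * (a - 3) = -6*a^4 + 15*a^3 + 11*a^2 - 10*a + 12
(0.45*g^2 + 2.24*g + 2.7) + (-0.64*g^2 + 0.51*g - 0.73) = -0.19*g^2 + 2.75*g + 1.97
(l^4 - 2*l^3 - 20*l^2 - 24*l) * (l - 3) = l^5 - 5*l^4 - 14*l^3 + 36*l^2 + 72*l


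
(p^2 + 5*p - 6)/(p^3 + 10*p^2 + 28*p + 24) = (p - 1)/(p^2 + 4*p + 4)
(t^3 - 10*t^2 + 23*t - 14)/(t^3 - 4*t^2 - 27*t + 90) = (t^3 - 10*t^2 + 23*t - 14)/(t^3 - 4*t^2 - 27*t + 90)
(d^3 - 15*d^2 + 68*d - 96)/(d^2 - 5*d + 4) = (d^2 - 11*d + 24)/(d - 1)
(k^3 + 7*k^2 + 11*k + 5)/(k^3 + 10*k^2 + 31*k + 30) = (k^2 + 2*k + 1)/(k^2 + 5*k + 6)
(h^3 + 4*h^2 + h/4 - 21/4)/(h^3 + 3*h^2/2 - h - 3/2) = (h + 7/2)/(h + 1)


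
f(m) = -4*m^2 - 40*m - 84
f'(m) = -8*m - 40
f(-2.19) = -15.58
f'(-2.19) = -22.48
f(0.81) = -119.02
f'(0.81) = -46.48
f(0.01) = -84.40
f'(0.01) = -40.08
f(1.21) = -138.26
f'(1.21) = -49.68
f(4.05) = -311.61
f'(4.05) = -72.40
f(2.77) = -225.49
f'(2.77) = -62.16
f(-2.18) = -15.81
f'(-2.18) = -22.56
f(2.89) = -233.01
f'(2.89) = -63.12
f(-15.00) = -384.00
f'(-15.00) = 80.00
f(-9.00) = -48.00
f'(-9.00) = 32.00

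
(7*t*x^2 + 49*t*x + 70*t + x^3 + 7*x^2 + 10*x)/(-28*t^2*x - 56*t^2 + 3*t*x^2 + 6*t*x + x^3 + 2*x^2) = (x + 5)/(-4*t + x)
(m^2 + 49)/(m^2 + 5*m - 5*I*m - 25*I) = (m^2 + 49)/(m^2 + 5*m*(1 - I) - 25*I)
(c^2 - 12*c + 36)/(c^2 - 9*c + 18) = (c - 6)/(c - 3)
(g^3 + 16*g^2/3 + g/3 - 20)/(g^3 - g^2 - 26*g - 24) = (g^2 + 4*g/3 - 5)/(g^2 - 5*g - 6)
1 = 1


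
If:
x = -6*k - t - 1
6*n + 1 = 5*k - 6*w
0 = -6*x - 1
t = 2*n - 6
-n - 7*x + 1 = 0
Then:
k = 5/36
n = 13/6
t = -5/3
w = -479/216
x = -1/6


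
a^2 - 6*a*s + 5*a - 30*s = (a + 5)*(a - 6*s)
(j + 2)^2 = j^2 + 4*j + 4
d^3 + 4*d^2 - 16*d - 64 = (d - 4)*(d + 4)^2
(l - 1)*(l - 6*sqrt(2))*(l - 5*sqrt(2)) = l^3 - 11*sqrt(2)*l^2 - l^2 + 11*sqrt(2)*l + 60*l - 60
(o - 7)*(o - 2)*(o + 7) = o^3 - 2*o^2 - 49*o + 98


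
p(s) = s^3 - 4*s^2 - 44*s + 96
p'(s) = 3*s^2 - 8*s - 44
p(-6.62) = -78.14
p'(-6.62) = 140.43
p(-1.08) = 137.59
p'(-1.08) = -31.86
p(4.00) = -80.00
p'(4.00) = -28.00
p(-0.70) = 124.50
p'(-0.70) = -36.93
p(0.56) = 70.28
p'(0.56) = -47.54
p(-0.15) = 102.51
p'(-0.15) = -42.73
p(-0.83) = 129.19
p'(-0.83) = -35.29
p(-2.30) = 163.87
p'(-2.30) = -9.73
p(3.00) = -45.00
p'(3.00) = -41.00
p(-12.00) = -1680.00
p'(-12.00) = 484.00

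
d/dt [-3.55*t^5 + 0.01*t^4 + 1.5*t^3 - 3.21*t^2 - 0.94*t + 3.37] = -17.75*t^4 + 0.04*t^3 + 4.5*t^2 - 6.42*t - 0.94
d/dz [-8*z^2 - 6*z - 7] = -16*z - 6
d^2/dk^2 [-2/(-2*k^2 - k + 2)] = 4*(-4*k^2 - 2*k + (4*k + 1)^2 + 4)/(2*k^2 + k - 2)^3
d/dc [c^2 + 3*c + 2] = 2*c + 3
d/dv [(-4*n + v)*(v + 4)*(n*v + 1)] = -n*(4*n - v)*(v + 4) - (4*n - v)*(n*v + 1) + (v + 4)*(n*v + 1)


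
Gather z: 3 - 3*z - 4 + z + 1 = -2*z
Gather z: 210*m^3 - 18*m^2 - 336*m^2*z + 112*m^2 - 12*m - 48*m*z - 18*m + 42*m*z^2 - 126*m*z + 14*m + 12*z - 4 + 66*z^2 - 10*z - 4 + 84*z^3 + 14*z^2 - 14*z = 210*m^3 + 94*m^2 - 16*m + 84*z^3 + z^2*(42*m + 80) + z*(-336*m^2 - 174*m - 12) - 8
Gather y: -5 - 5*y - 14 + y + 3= -4*y - 16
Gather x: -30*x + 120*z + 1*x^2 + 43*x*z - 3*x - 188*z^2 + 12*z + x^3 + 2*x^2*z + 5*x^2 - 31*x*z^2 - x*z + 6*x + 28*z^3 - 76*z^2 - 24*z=x^3 + x^2*(2*z + 6) + x*(-31*z^2 + 42*z - 27) + 28*z^3 - 264*z^2 + 108*z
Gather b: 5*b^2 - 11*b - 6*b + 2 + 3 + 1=5*b^2 - 17*b + 6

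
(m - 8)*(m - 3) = m^2 - 11*m + 24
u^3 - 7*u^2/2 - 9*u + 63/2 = (u - 7/2)*(u - 3)*(u + 3)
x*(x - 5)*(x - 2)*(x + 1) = x^4 - 6*x^3 + 3*x^2 + 10*x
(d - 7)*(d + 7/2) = d^2 - 7*d/2 - 49/2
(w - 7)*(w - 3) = w^2 - 10*w + 21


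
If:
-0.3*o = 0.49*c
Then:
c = -0.612244897959184*o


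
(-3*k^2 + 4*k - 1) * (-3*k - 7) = 9*k^3 + 9*k^2 - 25*k + 7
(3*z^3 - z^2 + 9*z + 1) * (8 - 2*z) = -6*z^4 + 26*z^3 - 26*z^2 + 70*z + 8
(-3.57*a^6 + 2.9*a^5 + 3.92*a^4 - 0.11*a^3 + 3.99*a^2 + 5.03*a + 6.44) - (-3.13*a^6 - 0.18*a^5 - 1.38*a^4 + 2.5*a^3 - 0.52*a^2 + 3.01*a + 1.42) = -0.44*a^6 + 3.08*a^5 + 5.3*a^4 - 2.61*a^3 + 4.51*a^2 + 2.02*a + 5.02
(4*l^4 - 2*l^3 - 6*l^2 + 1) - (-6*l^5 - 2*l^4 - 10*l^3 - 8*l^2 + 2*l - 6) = 6*l^5 + 6*l^4 + 8*l^3 + 2*l^2 - 2*l + 7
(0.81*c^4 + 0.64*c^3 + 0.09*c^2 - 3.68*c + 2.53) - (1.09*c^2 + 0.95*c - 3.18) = 0.81*c^4 + 0.64*c^3 - 1.0*c^2 - 4.63*c + 5.71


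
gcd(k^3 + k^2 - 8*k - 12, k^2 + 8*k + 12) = k + 2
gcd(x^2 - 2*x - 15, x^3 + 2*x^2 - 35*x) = x - 5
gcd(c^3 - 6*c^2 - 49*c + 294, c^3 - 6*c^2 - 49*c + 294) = c^3 - 6*c^2 - 49*c + 294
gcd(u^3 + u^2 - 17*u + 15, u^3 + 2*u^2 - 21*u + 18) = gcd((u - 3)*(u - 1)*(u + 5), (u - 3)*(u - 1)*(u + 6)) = u^2 - 4*u + 3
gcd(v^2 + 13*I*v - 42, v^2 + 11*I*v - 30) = v + 6*I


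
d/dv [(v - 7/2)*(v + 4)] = 2*v + 1/2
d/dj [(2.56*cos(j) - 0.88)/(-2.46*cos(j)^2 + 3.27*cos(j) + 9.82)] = (-6.2976*cos(j)^2 + 4.3296*cos(j) - 28.0168)*sin(j)/(6.0516*cos(j)^4 - 16.0884*cos(j)^3 - 37.6215*cos(j)^2 + 64.2228*cos(j) + 96.4324)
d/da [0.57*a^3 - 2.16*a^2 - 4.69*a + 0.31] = 1.71*a^2 - 4.32*a - 4.69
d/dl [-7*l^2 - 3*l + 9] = -14*l - 3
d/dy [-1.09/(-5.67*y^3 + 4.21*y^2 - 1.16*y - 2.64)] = (-18.5409*y^2 + 9.1778*y - 1.2644)/(5.67*y^3 - 4.21*y^2 + 1.16*y + 2.64)^2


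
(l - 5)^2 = l^2 - 10*l + 25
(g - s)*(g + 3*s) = g^2 + 2*g*s - 3*s^2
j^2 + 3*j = j*(j + 3)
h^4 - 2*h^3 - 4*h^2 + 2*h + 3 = (h - 3)*(h - 1)*(h + 1)^2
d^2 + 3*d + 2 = (d + 1)*(d + 2)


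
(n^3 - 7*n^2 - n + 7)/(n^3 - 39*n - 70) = (n^2 - 1)/(n^2 + 7*n + 10)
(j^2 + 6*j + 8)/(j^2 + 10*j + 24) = (j + 2)/(j + 6)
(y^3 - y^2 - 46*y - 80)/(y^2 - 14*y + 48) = (y^2 + 7*y + 10)/(y - 6)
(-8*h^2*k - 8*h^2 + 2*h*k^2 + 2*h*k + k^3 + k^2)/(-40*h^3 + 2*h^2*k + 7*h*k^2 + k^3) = (k + 1)/(5*h + k)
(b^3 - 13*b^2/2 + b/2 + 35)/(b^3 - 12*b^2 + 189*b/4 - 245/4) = 2*(b + 2)/(2*b - 7)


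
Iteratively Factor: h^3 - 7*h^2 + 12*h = (h - 3)*(h^2 - 4*h) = (h - 4)*(h - 3)*(h)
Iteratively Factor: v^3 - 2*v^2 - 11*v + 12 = (v + 3)*(v^2 - 5*v + 4) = (v - 1)*(v + 3)*(v - 4)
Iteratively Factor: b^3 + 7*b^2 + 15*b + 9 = (b + 3)*(b^2 + 4*b + 3) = (b + 1)*(b + 3)*(b + 3)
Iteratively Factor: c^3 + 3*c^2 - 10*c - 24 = (c - 3)*(c^2 + 6*c + 8) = (c - 3)*(c + 4)*(c + 2)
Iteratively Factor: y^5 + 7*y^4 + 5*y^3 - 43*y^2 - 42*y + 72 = (y - 2)*(y^4 + 9*y^3 + 23*y^2 + 3*y - 36) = (y - 2)*(y + 4)*(y^3 + 5*y^2 + 3*y - 9) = (y - 2)*(y - 1)*(y + 4)*(y^2 + 6*y + 9) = (y - 2)*(y - 1)*(y + 3)*(y + 4)*(y + 3)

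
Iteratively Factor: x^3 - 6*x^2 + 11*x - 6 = (x - 2)*(x^2 - 4*x + 3) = (x - 3)*(x - 2)*(x - 1)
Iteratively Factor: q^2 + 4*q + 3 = (q + 1)*(q + 3)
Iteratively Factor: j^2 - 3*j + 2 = (j - 1)*(j - 2)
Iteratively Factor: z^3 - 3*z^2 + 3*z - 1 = (z - 1)*(z^2 - 2*z + 1) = (z - 1)^2*(z - 1)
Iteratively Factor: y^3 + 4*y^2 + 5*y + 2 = (y + 1)*(y^2 + 3*y + 2) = (y + 1)^2*(y + 2)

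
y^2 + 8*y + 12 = (y + 2)*(y + 6)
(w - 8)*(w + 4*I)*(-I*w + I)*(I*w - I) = w^4 - 10*w^3 + 4*I*w^3 + 17*w^2 - 40*I*w^2 - 8*w + 68*I*w - 32*I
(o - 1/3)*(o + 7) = o^2 + 20*o/3 - 7/3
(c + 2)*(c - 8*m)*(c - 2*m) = c^3 - 10*c^2*m + 2*c^2 + 16*c*m^2 - 20*c*m + 32*m^2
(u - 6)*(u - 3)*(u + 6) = u^3 - 3*u^2 - 36*u + 108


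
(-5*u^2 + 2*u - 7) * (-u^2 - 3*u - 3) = 5*u^4 + 13*u^3 + 16*u^2 + 15*u + 21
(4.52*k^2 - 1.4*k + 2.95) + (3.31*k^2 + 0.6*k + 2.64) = 7.83*k^2 - 0.8*k + 5.59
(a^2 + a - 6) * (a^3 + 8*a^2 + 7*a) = a^5 + 9*a^4 + 9*a^3 - 41*a^2 - 42*a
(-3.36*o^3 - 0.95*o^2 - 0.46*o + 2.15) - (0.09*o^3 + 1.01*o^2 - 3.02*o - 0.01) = -3.45*o^3 - 1.96*o^2 + 2.56*o + 2.16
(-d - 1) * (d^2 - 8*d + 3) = -d^3 + 7*d^2 + 5*d - 3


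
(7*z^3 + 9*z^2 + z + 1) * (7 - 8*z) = -56*z^4 - 23*z^3 + 55*z^2 - z + 7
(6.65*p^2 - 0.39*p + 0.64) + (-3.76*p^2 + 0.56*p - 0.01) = 2.89*p^2 + 0.17*p + 0.63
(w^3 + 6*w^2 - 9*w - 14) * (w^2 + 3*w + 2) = w^5 + 9*w^4 + 11*w^3 - 29*w^2 - 60*w - 28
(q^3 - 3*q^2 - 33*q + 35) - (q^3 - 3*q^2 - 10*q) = 35 - 23*q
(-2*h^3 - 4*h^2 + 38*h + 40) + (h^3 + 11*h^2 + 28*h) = -h^3 + 7*h^2 + 66*h + 40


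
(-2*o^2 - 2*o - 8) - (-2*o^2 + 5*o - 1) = -7*o - 7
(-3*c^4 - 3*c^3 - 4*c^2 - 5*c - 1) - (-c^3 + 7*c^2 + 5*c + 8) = -3*c^4 - 2*c^3 - 11*c^2 - 10*c - 9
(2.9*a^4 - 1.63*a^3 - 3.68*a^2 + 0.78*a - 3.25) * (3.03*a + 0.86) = 8.787*a^5 - 2.4449*a^4 - 12.5522*a^3 - 0.8014*a^2 - 9.1767*a - 2.795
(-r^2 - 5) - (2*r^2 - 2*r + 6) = -3*r^2 + 2*r - 11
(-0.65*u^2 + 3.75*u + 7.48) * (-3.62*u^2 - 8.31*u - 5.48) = 2.353*u^4 - 8.1735*u^3 - 54.6781*u^2 - 82.7088*u - 40.9904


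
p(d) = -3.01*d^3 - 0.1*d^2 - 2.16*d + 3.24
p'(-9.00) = -731.79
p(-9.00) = 2208.87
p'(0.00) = -2.16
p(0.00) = 3.24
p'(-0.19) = -2.45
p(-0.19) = 3.67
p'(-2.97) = -81.22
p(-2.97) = 87.63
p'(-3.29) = -99.24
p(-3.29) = 116.45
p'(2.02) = -39.41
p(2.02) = -26.34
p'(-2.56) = -60.83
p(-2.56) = 58.61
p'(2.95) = -81.33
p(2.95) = -81.28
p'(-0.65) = -5.85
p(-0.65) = 5.43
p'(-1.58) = -24.39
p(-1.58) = 18.28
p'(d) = -9.03*d^2 - 0.2*d - 2.16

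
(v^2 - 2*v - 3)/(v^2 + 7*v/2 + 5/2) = 2*(v - 3)/(2*v + 5)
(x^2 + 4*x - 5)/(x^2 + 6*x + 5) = (x - 1)/(x + 1)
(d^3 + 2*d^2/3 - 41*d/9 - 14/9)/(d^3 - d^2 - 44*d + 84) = (d^2 + 8*d/3 + 7/9)/(d^2 + d - 42)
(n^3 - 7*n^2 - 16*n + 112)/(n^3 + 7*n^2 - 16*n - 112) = (n - 7)/(n + 7)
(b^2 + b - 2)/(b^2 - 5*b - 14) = (b - 1)/(b - 7)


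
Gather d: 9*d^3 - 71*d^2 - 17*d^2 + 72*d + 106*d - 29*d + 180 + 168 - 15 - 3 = 9*d^3 - 88*d^2 + 149*d + 330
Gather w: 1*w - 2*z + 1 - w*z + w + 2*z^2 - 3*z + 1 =w*(2 - z) + 2*z^2 - 5*z + 2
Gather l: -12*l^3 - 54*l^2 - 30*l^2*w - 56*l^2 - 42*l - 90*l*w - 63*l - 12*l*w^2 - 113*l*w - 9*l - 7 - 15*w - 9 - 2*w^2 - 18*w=-12*l^3 + l^2*(-30*w - 110) + l*(-12*w^2 - 203*w - 114) - 2*w^2 - 33*w - 16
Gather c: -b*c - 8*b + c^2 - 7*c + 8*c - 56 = -8*b + c^2 + c*(1 - b) - 56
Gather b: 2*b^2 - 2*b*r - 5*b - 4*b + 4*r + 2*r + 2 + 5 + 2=2*b^2 + b*(-2*r - 9) + 6*r + 9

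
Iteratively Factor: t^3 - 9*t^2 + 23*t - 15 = (t - 5)*(t^2 - 4*t + 3) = (t - 5)*(t - 3)*(t - 1)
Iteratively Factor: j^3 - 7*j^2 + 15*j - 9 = (j - 1)*(j^2 - 6*j + 9) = (j - 3)*(j - 1)*(j - 3)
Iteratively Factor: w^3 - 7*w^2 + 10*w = (w)*(w^2 - 7*w + 10) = w*(w - 2)*(w - 5)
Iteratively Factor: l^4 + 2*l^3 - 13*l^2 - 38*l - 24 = (l - 4)*(l^3 + 6*l^2 + 11*l + 6) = (l - 4)*(l + 2)*(l^2 + 4*l + 3) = (l - 4)*(l + 1)*(l + 2)*(l + 3)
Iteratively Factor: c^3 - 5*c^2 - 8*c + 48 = (c - 4)*(c^2 - c - 12) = (c - 4)^2*(c + 3)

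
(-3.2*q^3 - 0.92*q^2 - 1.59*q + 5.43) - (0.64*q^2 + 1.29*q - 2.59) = -3.2*q^3 - 1.56*q^2 - 2.88*q + 8.02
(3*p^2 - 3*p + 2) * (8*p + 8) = 24*p^3 - 8*p + 16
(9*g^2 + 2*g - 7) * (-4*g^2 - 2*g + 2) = -36*g^4 - 26*g^3 + 42*g^2 + 18*g - 14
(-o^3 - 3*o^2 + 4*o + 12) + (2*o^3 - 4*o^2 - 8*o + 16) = o^3 - 7*o^2 - 4*o + 28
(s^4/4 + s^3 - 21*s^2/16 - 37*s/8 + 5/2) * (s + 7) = s^5/4 + 11*s^4/4 + 91*s^3/16 - 221*s^2/16 - 239*s/8 + 35/2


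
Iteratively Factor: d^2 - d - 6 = (d + 2)*(d - 3)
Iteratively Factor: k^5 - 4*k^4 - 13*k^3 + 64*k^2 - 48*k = (k - 3)*(k^4 - k^3 - 16*k^2 + 16*k) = (k - 3)*(k + 4)*(k^3 - 5*k^2 + 4*k) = (k - 4)*(k - 3)*(k + 4)*(k^2 - k) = k*(k - 4)*(k - 3)*(k + 4)*(k - 1)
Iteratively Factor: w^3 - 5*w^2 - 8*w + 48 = (w + 3)*(w^2 - 8*w + 16) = (w - 4)*(w + 3)*(w - 4)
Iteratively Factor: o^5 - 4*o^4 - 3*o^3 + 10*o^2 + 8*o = (o - 4)*(o^4 - 3*o^2 - 2*o) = (o - 4)*(o - 2)*(o^3 + 2*o^2 + o) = o*(o - 4)*(o - 2)*(o^2 + 2*o + 1) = o*(o - 4)*(o - 2)*(o + 1)*(o + 1)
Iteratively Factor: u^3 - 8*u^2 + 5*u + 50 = (u - 5)*(u^2 - 3*u - 10) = (u - 5)^2*(u + 2)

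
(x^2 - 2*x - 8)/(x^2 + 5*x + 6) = (x - 4)/(x + 3)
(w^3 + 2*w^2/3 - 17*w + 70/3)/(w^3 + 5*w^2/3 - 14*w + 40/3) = (3*w - 7)/(3*w - 4)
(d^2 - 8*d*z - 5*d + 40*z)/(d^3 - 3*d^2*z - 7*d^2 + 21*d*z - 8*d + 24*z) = (d^2 - 8*d*z - 5*d + 40*z)/(d^3 - 3*d^2*z - 7*d^2 + 21*d*z - 8*d + 24*z)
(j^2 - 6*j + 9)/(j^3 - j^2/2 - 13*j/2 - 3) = 2*(j - 3)/(2*j^2 + 5*j + 2)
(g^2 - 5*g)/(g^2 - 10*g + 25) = g/(g - 5)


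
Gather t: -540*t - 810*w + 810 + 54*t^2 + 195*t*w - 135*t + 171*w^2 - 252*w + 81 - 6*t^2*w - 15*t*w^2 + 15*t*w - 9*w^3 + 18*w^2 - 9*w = t^2*(54 - 6*w) + t*(-15*w^2 + 210*w - 675) - 9*w^3 + 189*w^2 - 1071*w + 891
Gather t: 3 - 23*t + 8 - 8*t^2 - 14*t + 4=-8*t^2 - 37*t + 15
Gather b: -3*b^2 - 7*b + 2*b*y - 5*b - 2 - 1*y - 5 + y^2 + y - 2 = -3*b^2 + b*(2*y - 12) + y^2 - 9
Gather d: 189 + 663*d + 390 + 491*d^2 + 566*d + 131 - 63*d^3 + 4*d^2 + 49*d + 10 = -63*d^3 + 495*d^2 + 1278*d + 720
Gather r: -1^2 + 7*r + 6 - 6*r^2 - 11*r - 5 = -6*r^2 - 4*r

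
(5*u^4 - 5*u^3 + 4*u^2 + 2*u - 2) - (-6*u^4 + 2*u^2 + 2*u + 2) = 11*u^4 - 5*u^3 + 2*u^2 - 4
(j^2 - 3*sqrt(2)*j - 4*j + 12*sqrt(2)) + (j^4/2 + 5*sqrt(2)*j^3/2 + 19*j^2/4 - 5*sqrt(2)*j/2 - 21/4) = j^4/2 + 5*sqrt(2)*j^3/2 + 23*j^2/4 - 11*sqrt(2)*j/2 - 4*j - 21/4 + 12*sqrt(2)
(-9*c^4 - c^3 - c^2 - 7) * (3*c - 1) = -27*c^5 + 6*c^4 - 2*c^3 + c^2 - 21*c + 7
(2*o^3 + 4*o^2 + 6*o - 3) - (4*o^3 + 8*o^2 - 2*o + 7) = -2*o^3 - 4*o^2 + 8*o - 10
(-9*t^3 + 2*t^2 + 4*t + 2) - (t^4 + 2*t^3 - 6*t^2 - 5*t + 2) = -t^4 - 11*t^3 + 8*t^2 + 9*t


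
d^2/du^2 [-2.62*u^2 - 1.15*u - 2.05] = -5.24000000000000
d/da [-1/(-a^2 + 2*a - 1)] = 2*(1 - a)/(a^2 - 2*a + 1)^2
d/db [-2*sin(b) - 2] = -2*cos(b)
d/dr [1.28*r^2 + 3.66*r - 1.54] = 2.56*r + 3.66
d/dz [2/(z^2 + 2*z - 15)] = 4*(-z - 1)/(z^2 + 2*z - 15)^2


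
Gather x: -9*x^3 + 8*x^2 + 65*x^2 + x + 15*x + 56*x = -9*x^3 + 73*x^2 + 72*x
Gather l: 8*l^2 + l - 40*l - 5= 8*l^2 - 39*l - 5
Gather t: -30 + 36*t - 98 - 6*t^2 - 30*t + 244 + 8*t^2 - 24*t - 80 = 2*t^2 - 18*t + 36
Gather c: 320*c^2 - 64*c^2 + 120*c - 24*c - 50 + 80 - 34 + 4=256*c^2 + 96*c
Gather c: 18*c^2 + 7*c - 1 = 18*c^2 + 7*c - 1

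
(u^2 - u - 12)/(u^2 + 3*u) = (u - 4)/u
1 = 1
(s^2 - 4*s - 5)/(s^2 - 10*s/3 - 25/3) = 3*(s + 1)/(3*s + 5)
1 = 1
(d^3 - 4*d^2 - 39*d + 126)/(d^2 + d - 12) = (d^2 - d - 42)/(d + 4)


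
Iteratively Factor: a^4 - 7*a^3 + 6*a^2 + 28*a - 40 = (a - 2)*(a^3 - 5*a^2 - 4*a + 20) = (a - 2)*(a + 2)*(a^2 - 7*a + 10) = (a - 2)^2*(a + 2)*(a - 5)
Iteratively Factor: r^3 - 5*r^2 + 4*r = (r - 1)*(r^2 - 4*r) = (r - 4)*(r - 1)*(r)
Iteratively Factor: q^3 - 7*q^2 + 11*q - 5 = (q - 5)*(q^2 - 2*q + 1) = (q - 5)*(q - 1)*(q - 1)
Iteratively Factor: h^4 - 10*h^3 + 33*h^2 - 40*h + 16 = (h - 1)*(h^3 - 9*h^2 + 24*h - 16) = (h - 1)^2*(h^2 - 8*h + 16) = (h - 4)*(h - 1)^2*(h - 4)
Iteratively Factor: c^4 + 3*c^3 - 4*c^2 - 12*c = (c + 3)*(c^3 - 4*c) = (c - 2)*(c + 3)*(c^2 + 2*c) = (c - 2)*(c + 2)*(c + 3)*(c)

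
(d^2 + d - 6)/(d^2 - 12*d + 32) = (d^2 + d - 6)/(d^2 - 12*d + 32)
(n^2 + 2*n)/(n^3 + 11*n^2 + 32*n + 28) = n/(n^2 + 9*n + 14)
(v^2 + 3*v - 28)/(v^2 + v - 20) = (v + 7)/(v + 5)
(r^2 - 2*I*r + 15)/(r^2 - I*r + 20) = (r + 3*I)/(r + 4*I)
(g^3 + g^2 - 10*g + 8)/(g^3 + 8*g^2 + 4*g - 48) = (g - 1)/(g + 6)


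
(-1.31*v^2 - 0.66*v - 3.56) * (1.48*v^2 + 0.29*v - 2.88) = -1.9388*v^4 - 1.3567*v^3 - 1.6874*v^2 + 0.8684*v + 10.2528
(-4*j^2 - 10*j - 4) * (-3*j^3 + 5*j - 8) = 12*j^5 + 30*j^4 - 8*j^3 - 18*j^2 + 60*j + 32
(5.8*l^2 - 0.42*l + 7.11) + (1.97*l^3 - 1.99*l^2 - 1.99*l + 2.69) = 1.97*l^3 + 3.81*l^2 - 2.41*l + 9.8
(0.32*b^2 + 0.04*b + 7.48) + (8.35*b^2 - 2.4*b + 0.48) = 8.67*b^2 - 2.36*b + 7.96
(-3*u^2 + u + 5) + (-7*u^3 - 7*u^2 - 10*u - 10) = -7*u^3 - 10*u^2 - 9*u - 5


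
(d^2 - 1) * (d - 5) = d^3 - 5*d^2 - d + 5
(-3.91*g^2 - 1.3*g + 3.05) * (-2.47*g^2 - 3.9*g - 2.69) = 9.6577*g^4 + 18.46*g^3 + 8.0544*g^2 - 8.398*g - 8.2045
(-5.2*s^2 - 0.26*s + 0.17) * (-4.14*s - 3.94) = 21.528*s^3 + 21.5644*s^2 + 0.3206*s - 0.6698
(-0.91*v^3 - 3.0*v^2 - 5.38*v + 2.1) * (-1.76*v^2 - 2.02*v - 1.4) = 1.6016*v^5 + 7.1182*v^4 + 16.8028*v^3 + 11.3716*v^2 + 3.29*v - 2.94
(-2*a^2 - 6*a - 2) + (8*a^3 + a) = 8*a^3 - 2*a^2 - 5*a - 2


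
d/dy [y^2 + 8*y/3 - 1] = 2*y + 8/3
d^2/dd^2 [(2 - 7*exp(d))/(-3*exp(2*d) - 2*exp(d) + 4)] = (63*exp(4*d) - 114*exp(3*d) + 468*exp(2*d) - 48*exp(d) + 96)*exp(d)/(27*exp(6*d) + 54*exp(5*d) - 72*exp(4*d) - 136*exp(3*d) + 96*exp(2*d) + 96*exp(d) - 64)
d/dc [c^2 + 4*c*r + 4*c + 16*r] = 2*c + 4*r + 4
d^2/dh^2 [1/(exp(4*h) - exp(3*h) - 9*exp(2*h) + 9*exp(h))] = ((-16*exp(3*h) + 9*exp(2*h) + 36*exp(h) - 9)*(exp(3*h) - exp(2*h) - 9*exp(h) + 9) + 2*(4*exp(3*h) - 3*exp(2*h) - 18*exp(h) + 9)^2)*exp(-h)/(exp(3*h) - exp(2*h) - 9*exp(h) + 9)^3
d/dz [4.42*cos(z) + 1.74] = -4.42*sin(z)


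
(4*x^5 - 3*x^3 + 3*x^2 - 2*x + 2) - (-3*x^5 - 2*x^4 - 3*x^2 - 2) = 7*x^5 + 2*x^4 - 3*x^3 + 6*x^2 - 2*x + 4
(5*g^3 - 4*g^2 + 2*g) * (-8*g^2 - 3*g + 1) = -40*g^5 + 17*g^4 + g^3 - 10*g^2 + 2*g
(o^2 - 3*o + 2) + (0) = o^2 - 3*o + 2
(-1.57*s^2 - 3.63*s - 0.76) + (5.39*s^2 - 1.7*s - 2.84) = 3.82*s^2 - 5.33*s - 3.6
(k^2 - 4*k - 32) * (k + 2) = k^3 - 2*k^2 - 40*k - 64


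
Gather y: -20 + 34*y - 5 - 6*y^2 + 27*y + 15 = -6*y^2 + 61*y - 10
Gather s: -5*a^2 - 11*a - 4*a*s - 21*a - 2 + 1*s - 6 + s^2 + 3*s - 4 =-5*a^2 - 32*a + s^2 + s*(4 - 4*a) - 12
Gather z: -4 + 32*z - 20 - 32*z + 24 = 0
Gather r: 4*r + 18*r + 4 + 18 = 22*r + 22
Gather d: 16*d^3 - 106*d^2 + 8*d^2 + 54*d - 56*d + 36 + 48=16*d^3 - 98*d^2 - 2*d + 84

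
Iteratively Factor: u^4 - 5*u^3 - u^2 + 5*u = (u - 1)*(u^3 - 4*u^2 - 5*u) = u*(u - 1)*(u^2 - 4*u - 5) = u*(u - 5)*(u - 1)*(u + 1)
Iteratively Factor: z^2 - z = (z - 1)*(z)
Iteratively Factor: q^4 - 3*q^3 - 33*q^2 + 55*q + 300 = (q - 5)*(q^3 + 2*q^2 - 23*q - 60) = (q - 5)*(q + 4)*(q^2 - 2*q - 15) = (q - 5)^2*(q + 4)*(q + 3)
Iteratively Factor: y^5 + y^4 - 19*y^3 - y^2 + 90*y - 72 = (y - 1)*(y^4 + 2*y^3 - 17*y^2 - 18*y + 72) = (y - 3)*(y - 1)*(y^3 + 5*y^2 - 2*y - 24) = (y - 3)*(y - 1)*(y + 3)*(y^2 + 2*y - 8) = (y - 3)*(y - 2)*(y - 1)*(y + 3)*(y + 4)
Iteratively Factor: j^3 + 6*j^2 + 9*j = (j + 3)*(j^2 + 3*j) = j*(j + 3)*(j + 3)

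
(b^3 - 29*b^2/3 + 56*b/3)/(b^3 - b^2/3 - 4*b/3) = (-3*b^2 + 29*b - 56)/(-3*b^2 + b + 4)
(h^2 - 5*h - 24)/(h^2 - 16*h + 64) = (h + 3)/(h - 8)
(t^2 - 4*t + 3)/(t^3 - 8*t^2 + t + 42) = (t - 1)/(t^2 - 5*t - 14)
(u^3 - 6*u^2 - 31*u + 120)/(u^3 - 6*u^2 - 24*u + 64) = (u^2 + 2*u - 15)/(u^2 + 2*u - 8)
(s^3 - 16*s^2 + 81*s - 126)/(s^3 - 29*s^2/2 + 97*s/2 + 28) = 2*(s^2 - 9*s + 18)/(2*s^2 - 15*s - 8)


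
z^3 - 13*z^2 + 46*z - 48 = (z - 8)*(z - 3)*(z - 2)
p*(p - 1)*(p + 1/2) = p^3 - p^2/2 - p/2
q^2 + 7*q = q*(q + 7)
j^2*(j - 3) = j^3 - 3*j^2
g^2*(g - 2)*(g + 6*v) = g^4 + 6*g^3*v - 2*g^3 - 12*g^2*v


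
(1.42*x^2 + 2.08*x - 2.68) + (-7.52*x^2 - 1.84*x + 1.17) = -6.1*x^2 + 0.24*x - 1.51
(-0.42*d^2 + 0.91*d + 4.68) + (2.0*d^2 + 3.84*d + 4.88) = 1.58*d^2 + 4.75*d + 9.56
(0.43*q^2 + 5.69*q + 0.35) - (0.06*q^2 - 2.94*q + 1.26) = 0.37*q^2 + 8.63*q - 0.91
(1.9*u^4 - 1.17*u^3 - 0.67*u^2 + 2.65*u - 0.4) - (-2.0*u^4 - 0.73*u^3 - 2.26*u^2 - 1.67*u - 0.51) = 3.9*u^4 - 0.44*u^3 + 1.59*u^2 + 4.32*u + 0.11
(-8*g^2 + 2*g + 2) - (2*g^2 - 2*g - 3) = -10*g^2 + 4*g + 5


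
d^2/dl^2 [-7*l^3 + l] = -42*l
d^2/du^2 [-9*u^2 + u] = -18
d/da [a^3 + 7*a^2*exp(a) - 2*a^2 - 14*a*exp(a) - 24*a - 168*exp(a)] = 7*a^2*exp(a) + 3*a^2 - 4*a - 182*exp(a) - 24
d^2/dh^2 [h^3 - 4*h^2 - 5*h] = 6*h - 8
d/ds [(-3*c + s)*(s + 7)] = -3*c + 2*s + 7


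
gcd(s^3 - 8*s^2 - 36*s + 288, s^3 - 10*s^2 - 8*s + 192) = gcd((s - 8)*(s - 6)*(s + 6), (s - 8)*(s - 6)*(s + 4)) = s^2 - 14*s + 48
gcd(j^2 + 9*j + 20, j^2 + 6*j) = 1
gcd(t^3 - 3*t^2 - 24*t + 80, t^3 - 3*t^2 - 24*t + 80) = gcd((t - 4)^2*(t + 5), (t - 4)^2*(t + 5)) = t^3 - 3*t^2 - 24*t + 80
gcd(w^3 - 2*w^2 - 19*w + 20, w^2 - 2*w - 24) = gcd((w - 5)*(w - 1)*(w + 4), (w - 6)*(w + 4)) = w + 4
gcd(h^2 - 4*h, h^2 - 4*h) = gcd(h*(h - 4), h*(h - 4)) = h^2 - 4*h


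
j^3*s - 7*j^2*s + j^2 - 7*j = j*(j - 7)*(j*s + 1)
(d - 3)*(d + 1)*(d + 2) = d^3 - 7*d - 6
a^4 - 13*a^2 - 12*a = a*(a - 4)*(a + 1)*(a + 3)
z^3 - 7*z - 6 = (z - 3)*(z + 1)*(z + 2)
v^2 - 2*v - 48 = (v - 8)*(v + 6)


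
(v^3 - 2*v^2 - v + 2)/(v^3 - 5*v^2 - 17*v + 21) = (v^2 - v - 2)/(v^2 - 4*v - 21)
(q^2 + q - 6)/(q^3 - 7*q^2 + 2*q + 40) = (q^2 + q - 6)/(q^3 - 7*q^2 + 2*q + 40)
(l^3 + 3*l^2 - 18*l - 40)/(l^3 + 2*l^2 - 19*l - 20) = (l + 2)/(l + 1)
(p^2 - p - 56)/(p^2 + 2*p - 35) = (p - 8)/(p - 5)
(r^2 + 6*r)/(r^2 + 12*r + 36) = r/(r + 6)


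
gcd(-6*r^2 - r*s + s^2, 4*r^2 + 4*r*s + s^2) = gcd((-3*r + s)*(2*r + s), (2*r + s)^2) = 2*r + s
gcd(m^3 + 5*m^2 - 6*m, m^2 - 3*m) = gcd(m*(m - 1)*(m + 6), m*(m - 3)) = m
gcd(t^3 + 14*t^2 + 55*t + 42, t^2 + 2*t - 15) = 1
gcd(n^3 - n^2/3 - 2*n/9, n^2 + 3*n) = n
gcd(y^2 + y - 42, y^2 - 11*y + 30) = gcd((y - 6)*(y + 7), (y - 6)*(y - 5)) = y - 6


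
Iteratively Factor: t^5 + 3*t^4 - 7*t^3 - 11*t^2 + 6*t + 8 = (t + 1)*(t^4 + 2*t^3 - 9*t^2 - 2*t + 8) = (t + 1)*(t + 4)*(t^3 - 2*t^2 - t + 2) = (t - 2)*(t + 1)*(t + 4)*(t^2 - 1) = (t - 2)*(t - 1)*(t + 1)*(t + 4)*(t + 1)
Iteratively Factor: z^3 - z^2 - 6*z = (z + 2)*(z^2 - 3*z) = z*(z + 2)*(z - 3)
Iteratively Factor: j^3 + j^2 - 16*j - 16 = (j + 1)*(j^2 - 16) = (j - 4)*(j + 1)*(j + 4)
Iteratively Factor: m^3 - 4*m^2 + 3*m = (m)*(m^2 - 4*m + 3) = m*(m - 3)*(m - 1)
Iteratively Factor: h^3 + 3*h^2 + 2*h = (h + 1)*(h^2 + 2*h) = h*(h + 1)*(h + 2)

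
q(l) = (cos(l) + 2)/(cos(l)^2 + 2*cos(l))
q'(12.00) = -0.75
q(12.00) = 1.19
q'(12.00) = -0.75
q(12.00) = 1.19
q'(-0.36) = -0.40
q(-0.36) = 1.07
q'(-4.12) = 2.66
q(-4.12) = -1.79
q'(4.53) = -29.89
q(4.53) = -5.51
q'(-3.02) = -0.12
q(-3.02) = -1.01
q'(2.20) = 2.33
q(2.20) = -1.70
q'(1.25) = 9.54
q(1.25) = 3.17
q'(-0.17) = -0.17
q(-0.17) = 1.01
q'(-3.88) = 1.23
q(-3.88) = -1.35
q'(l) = (2*sin(l)*cos(l) + 2*sin(l))*(cos(l) + 2)/(cos(l)^2 + 2*cos(l))^2 - sin(l)/(cos(l)^2 + 2*cos(l)) = sin(l)/cos(l)^2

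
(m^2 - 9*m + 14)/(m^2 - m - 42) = (m - 2)/(m + 6)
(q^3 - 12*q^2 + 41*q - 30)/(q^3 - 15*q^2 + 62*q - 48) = (q - 5)/(q - 8)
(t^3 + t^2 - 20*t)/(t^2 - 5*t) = (t^2 + t - 20)/(t - 5)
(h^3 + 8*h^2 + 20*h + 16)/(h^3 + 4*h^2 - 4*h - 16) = (h + 2)/(h - 2)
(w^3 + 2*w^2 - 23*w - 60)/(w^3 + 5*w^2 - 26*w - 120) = (w + 3)/(w + 6)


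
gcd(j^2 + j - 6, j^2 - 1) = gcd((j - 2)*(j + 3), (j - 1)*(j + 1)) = 1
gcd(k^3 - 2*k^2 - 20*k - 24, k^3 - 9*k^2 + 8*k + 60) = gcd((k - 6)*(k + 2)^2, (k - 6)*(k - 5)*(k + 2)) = k^2 - 4*k - 12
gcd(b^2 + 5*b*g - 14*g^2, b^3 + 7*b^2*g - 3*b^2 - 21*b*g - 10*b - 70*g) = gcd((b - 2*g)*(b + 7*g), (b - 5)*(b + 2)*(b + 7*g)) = b + 7*g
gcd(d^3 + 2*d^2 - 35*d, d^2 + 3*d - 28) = d + 7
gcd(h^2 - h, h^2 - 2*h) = h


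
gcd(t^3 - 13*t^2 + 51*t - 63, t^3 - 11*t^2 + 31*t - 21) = t^2 - 10*t + 21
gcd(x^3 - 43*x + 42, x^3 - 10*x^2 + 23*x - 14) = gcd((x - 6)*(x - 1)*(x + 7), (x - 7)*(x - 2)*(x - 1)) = x - 1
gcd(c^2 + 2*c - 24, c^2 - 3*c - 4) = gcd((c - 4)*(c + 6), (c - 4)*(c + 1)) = c - 4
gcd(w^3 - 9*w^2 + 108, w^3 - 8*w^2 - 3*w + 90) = w^2 - 3*w - 18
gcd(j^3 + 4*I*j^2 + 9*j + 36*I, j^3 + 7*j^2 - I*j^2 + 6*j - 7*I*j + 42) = j - 3*I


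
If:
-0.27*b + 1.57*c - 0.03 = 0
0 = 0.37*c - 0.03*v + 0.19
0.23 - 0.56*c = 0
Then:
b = 2.28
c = 0.41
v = 11.40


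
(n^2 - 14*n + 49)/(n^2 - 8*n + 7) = (n - 7)/(n - 1)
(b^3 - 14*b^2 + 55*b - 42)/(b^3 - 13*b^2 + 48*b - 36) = (b - 7)/(b - 6)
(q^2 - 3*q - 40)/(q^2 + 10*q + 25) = (q - 8)/(q + 5)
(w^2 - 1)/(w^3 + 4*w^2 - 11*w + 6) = (w + 1)/(w^2 + 5*w - 6)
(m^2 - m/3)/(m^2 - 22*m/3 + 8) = m*(3*m - 1)/(3*m^2 - 22*m + 24)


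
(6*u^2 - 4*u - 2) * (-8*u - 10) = -48*u^3 - 28*u^2 + 56*u + 20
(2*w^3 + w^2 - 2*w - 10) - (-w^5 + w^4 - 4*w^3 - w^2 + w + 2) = w^5 - w^4 + 6*w^3 + 2*w^2 - 3*w - 12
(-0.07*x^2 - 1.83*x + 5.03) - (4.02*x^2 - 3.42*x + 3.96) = -4.09*x^2 + 1.59*x + 1.07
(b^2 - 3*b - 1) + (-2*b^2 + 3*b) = -b^2 - 1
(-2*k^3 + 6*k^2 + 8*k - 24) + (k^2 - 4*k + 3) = -2*k^3 + 7*k^2 + 4*k - 21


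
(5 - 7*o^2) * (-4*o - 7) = 28*o^3 + 49*o^2 - 20*o - 35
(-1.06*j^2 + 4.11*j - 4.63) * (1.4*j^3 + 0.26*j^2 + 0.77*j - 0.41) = -1.484*j^5 + 5.4784*j^4 - 6.2296*j^3 + 2.3955*j^2 - 5.2502*j + 1.8983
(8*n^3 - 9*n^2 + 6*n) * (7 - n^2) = -8*n^5 + 9*n^4 + 50*n^3 - 63*n^2 + 42*n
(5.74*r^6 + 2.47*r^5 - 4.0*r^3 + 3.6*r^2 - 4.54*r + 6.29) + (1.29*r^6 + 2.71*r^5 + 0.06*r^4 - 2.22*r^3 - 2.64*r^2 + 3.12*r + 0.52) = 7.03*r^6 + 5.18*r^5 + 0.06*r^4 - 6.22*r^3 + 0.96*r^2 - 1.42*r + 6.81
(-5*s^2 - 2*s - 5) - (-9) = -5*s^2 - 2*s + 4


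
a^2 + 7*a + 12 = (a + 3)*(a + 4)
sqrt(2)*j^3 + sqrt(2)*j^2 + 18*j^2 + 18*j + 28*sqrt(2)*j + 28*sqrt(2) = (j + 2*sqrt(2))*(j + 7*sqrt(2))*(sqrt(2)*j + sqrt(2))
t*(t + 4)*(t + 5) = t^3 + 9*t^2 + 20*t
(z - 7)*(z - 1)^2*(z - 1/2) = z^4 - 19*z^3/2 + 39*z^2/2 - 29*z/2 + 7/2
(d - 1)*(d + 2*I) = d^2 - d + 2*I*d - 2*I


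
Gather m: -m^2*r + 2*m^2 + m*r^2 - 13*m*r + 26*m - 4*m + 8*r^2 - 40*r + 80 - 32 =m^2*(2 - r) + m*(r^2 - 13*r + 22) + 8*r^2 - 40*r + 48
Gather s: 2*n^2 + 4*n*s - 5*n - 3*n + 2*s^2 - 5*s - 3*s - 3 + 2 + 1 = 2*n^2 - 8*n + 2*s^2 + s*(4*n - 8)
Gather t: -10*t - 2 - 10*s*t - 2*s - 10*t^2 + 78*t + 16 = -2*s - 10*t^2 + t*(68 - 10*s) + 14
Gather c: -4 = -4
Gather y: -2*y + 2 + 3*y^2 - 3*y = 3*y^2 - 5*y + 2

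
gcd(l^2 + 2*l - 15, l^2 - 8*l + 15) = l - 3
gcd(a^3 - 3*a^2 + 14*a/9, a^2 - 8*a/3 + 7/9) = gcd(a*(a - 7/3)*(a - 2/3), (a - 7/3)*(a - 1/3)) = a - 7/3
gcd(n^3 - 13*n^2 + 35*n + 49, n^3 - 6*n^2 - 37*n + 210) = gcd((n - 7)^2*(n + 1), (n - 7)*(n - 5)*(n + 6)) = n - 7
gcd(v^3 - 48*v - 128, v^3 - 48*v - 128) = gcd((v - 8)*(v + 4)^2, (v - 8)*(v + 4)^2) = v^3 - 48*v - 128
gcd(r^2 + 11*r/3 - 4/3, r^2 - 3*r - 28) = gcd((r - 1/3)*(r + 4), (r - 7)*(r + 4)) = r + 4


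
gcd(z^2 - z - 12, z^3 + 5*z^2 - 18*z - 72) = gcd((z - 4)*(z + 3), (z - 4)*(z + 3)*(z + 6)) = z^2 - z - 12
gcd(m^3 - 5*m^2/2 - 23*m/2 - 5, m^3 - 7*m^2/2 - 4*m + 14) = m + 2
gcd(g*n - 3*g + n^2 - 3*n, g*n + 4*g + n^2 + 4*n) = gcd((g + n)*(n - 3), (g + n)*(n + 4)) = g + n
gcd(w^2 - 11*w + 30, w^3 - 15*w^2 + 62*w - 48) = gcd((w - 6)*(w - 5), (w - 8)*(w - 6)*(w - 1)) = w - 6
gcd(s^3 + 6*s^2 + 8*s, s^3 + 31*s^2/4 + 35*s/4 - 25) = s + 4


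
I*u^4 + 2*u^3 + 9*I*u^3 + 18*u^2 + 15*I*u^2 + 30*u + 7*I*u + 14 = (u + 1)*(u + 7)*(u - 2*I)*(I*u + I)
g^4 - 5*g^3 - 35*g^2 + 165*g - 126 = (g - 7)*(g - 3)*(g - 1)*(g + 6)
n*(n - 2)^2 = n^3 - 4*n^2 + 4*n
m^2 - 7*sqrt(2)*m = m*(m - 7*sqrt(2))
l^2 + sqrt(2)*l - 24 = (l - 3*sqrt(2))*(l + 4*sqrt(2))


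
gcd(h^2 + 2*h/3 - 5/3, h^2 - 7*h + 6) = h - 1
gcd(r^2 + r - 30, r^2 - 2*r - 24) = 1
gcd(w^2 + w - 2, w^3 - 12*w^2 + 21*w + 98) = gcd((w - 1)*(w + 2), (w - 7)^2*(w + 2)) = w + 2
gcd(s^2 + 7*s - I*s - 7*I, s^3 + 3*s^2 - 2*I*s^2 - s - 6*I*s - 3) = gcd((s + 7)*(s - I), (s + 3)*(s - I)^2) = s - I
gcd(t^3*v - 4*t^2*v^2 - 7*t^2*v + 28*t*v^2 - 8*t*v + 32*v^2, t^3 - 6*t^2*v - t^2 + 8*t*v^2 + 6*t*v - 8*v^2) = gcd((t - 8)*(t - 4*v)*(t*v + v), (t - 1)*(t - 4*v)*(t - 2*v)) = t - 4*v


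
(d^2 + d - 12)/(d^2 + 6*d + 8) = (d - 3)/(d + 2)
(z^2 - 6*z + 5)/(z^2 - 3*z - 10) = (z - 1)/(z + 2)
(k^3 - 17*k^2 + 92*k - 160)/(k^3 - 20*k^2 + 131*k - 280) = (k - 4)/(k - 7)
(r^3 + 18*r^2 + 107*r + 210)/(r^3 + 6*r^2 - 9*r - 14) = (r^2 + 11*r + 30)/(r^2 - r - 2)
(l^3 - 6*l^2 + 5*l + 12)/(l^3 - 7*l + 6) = (l^3 - 6*l^2 + 5*l + 12)/(l^3 - 7*l + 6)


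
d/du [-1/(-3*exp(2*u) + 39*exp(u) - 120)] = (13 - 2*exp(u))*exp(u)/(3*(exp(2*u) - 13*exp(u) + 40)^2)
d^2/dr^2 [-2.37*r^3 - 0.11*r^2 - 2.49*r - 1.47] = -14.22*r - 0.22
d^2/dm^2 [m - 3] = 0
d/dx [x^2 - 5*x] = 2*x - 5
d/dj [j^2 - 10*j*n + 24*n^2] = 2*j - 10*n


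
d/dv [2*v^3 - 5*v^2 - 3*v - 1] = 6*v^2 - 10*v - 3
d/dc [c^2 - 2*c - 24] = 2*c - 2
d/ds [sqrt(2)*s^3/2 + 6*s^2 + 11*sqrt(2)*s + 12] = 3*sqrt(2)*s^2/2 + 12*s + 11*sqrt(2)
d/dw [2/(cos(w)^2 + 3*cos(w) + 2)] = 2*(2*cos(w) + 3)*sin(w)/(cos(w)^2 + 3*cos(w) + 2)^2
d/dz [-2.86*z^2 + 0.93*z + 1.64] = 0.93 - 5.72*z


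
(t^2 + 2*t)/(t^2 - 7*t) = (t + 2)/(t - 7)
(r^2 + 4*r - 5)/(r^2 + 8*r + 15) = (r - 1)/(r + 3)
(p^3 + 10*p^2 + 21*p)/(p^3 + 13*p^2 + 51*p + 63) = p/(p + 3)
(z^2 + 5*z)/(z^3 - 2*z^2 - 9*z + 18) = z*(z + 5)/(z^3 - 2*z^2 - 9*z + 18)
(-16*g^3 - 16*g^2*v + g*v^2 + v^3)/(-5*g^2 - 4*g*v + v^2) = (-16*g^2 + v^2)/(-5*g + v)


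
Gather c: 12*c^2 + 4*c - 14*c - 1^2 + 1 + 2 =12*c^2 - 10*c + 2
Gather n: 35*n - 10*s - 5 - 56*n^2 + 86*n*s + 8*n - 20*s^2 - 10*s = -56*n^2 + n*(86*s + 43) - 20*s^2 - 20*s - 5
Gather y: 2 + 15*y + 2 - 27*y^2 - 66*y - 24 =-27*y^2 - 51*y - 20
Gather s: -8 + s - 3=s - 11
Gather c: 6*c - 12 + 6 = 6*c - 6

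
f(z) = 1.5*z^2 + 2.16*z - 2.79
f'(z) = 3.0*z + 2.16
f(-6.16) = 40.82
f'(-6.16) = -16.32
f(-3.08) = 4.79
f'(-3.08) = -7.08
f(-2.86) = 3.30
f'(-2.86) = -6.42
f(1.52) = 3.96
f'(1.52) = 6.72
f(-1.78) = -1.88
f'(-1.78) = -3.18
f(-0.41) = -3.42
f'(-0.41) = 0.93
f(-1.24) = -3.16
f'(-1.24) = -1.56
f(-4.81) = 21.52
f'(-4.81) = -12.27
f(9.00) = 138.15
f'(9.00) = 29.16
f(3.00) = 17.19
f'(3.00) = 11.16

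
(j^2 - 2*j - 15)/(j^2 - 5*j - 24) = (j - 5)/(j - 8)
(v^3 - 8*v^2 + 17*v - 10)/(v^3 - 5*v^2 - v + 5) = (v - 2)/(v + 1)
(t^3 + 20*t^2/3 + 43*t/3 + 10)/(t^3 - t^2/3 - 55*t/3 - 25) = (t + 2)/(t - 5)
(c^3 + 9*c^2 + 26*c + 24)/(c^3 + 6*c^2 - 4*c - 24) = (c^2 + 7*c + 12)/(c^2 + 4*c - 12)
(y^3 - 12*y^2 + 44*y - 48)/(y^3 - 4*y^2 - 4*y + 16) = (y - 6)/(y + 2)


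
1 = 1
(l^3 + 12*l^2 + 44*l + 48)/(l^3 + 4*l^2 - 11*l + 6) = (l^2 + 6*l + 8)/(l^2 - 2*l + 1)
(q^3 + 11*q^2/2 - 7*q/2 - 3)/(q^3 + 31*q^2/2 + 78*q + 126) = (2*q^2 - q - 1)/(2*q^2 + 19*q + 42)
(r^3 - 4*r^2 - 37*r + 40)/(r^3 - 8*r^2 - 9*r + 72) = (r^2 + 4*r - 5)/(r^2 - 9)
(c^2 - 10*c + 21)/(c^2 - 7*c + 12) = (c - 7)/(c - 4)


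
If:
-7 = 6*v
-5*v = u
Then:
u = 35/6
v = -7/6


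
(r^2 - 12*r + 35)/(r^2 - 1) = (r^2 - 12*r + 35)/(r^2 - 1)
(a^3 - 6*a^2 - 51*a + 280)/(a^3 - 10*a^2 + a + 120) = (a + 7)/(a + 3)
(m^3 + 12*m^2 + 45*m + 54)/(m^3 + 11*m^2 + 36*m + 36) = (m + 3)/(m + 2)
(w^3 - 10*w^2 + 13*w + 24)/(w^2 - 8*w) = w - 2 - 3/w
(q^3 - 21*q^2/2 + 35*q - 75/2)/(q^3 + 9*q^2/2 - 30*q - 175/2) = (2*q^2 - 11*q + 15)/(2*q^2 + 19*q + 35)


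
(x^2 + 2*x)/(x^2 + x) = (x + 2)/(x + 1)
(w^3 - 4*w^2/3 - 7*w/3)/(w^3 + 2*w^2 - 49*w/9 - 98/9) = 3*w*(w + 1)/(3*w^2 + 13*w + 14)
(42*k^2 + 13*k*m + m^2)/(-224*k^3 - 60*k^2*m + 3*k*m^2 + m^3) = (-6*k - m)/(32*k^2 + 4*k*m - m^2)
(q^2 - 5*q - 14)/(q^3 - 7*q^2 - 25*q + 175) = (q + 2)/(q^2 - 25)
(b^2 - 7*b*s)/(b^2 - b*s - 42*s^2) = b/(b + 6*s)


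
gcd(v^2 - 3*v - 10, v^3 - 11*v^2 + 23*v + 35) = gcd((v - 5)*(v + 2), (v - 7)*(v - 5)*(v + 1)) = v - 5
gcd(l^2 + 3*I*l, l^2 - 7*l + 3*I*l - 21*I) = l + 3*I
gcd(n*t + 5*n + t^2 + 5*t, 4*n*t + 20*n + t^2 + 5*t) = t + 5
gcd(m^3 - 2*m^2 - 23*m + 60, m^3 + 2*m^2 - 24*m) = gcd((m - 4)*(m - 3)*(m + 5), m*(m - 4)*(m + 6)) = m - 4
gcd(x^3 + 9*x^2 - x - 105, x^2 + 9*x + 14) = x + 7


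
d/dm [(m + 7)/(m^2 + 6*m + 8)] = (m^2 + 6*m - 2*(m + 3)*(m + 7) + 8)/(m^2 + 6*m + 8)^2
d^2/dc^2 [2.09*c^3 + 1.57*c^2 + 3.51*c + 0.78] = 12.54*c + 3.14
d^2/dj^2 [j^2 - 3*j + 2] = 2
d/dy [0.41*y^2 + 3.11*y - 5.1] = 0.82*y + 3.11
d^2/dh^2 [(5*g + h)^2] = 2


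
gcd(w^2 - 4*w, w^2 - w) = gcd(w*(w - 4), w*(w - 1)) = w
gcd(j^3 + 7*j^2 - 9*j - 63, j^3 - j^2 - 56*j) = j + 7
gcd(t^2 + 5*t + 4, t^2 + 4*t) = t + 4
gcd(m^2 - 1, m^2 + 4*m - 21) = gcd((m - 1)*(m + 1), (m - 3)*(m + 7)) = 1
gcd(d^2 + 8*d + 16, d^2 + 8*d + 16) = d^2 + 8*d + 16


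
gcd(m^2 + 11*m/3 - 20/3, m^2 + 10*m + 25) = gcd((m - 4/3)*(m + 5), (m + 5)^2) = m + 5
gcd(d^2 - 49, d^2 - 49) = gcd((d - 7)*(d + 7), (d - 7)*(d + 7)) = d^2 - 49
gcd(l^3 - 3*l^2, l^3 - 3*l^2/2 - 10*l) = l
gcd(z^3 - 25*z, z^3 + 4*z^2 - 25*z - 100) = z^2 - 25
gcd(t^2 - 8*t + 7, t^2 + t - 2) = t - 1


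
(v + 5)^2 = v^2 + 10*v + 25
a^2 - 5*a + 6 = (a - 3)*(a - 2)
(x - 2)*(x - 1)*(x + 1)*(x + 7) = x^4 + 5*x^3 - 15*x^2 - 5*x + 14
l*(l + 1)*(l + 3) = l^3 + 4*l^2 + 3*l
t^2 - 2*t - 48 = (t - 8)*(t + 6)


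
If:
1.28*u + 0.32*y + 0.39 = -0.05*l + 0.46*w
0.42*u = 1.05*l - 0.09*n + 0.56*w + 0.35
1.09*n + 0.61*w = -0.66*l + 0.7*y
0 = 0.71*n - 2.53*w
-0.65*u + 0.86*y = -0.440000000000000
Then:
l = -0.38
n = -0.15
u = -0.15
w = -0.04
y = -0.62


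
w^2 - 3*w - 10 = (w - 5)*(w + 2)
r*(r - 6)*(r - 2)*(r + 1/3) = r^4 - 23*r^3/3 + 28*r^2/3 + 4*r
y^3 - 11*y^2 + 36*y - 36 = (y - 6)*(y - 3)*(y - 2)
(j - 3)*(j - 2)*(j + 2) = j^3 - 3*j^2 - 4*j + 12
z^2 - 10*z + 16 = (z - 8)*(z - 2)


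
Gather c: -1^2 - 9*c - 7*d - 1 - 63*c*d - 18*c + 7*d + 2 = c*(-63*d - 27)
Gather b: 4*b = 4*b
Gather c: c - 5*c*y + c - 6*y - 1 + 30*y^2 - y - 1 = c*(2 - 5*y) + 30*y^2 - 7*y - 2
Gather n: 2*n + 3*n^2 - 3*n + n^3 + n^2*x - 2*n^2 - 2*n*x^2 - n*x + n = n^3 + n^2*(x + 1) + n*(-2*x^2 - x)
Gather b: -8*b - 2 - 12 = -8*b - 14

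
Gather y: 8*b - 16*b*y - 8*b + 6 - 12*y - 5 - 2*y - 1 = y*(-16*b - 14)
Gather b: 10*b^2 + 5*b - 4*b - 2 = 10*b^2 + b - 2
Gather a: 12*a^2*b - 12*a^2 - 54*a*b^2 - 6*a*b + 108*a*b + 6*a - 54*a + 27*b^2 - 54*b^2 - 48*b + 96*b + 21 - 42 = a^2*(12*b - 12) + a*(-54*b^2 + 102*b - 48) - 27*b^2 + 48*b - 21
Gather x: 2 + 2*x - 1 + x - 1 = 3*x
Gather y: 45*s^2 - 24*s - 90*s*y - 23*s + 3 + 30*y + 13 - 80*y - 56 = 45*s^2 - 47*s + y*(-90*s - 50) - 40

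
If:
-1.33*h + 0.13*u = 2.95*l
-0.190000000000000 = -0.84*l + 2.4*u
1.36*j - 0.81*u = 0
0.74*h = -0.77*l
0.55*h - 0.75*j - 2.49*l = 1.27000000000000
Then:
No Solution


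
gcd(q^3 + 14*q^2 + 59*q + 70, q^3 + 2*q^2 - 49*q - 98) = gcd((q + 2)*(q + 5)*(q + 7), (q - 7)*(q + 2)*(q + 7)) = q^2 + 9*q + 14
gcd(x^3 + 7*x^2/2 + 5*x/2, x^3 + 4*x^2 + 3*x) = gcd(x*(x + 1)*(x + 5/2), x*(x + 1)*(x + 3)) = x^2 + x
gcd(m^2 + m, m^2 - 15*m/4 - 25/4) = 1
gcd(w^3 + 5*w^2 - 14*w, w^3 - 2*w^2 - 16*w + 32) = w - 2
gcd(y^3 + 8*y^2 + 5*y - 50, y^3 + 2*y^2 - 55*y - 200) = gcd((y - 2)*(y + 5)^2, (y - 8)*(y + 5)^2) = y^2 + 10*y + 25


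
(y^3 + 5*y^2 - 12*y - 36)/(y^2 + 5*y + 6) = (y^2 + 3*y - 18)/(y + 3)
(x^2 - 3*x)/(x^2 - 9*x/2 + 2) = 2*x*(x - 3)/(2*x^2 - 9*x + 4)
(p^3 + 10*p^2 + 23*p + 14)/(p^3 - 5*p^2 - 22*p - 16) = (p + 7)/(p - 8)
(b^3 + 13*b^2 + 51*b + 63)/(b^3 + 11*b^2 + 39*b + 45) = (b + 7)/(b + 5)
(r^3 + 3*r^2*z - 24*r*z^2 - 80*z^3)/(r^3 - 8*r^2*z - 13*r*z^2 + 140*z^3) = (-r - 4*z)/(-r + 7*z)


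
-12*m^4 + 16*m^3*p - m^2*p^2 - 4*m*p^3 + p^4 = (-3*m + p)*(-2*m + p)*(-m + p)*(2*m + p)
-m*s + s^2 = s*(-m + s)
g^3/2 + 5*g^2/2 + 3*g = g*(g/2 + 1)*(g + 3)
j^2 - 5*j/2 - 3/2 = (j - 3)*(j + 1/2)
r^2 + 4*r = r*(r + 4)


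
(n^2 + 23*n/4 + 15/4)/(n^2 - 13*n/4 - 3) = (n + 5)/(n - 4)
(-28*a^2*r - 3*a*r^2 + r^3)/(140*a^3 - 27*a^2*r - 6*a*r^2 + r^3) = r*(4*a + r)/(-20*a^2 + a*r + r^2)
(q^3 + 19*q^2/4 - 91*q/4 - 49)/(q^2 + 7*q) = q - 9/4 - 7/q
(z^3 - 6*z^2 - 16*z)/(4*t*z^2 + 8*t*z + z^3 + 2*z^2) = (z - 8)/(4*t + z)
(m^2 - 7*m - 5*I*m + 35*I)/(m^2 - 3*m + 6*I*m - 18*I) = (m^2 + m*(-7 - 5*I) + 35*I)/(m^2 + m*(-3 + 6*I) - 18*I)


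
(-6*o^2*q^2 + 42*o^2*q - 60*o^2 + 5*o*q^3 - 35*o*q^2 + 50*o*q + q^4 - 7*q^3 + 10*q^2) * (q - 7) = -6*o^2*q^3 + 84*o^2*q^2 - 354*o^2*q + 420*o^2 + 5*o*q^4 - 70*o*q^3 + 295*o*q^2 - 350*o*q + q^5 - 14*q^4 + 59*q^3 - 70*q^2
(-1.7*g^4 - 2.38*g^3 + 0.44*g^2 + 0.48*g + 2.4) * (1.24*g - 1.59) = -2.108*g^5 - 0.2482*g^4 + 4.3298*g^3 - 0.1044*g^2 + 2.2128*g - 3.816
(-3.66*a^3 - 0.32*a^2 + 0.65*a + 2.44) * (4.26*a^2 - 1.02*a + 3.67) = -15.5916*a^5 + 2.37*a^4 - 10.3368*a^3 + 8.557*a^2 - 0.1033*a + 8.9548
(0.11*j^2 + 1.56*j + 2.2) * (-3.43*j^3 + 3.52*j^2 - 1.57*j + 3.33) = -0.3773*j^5 - 4.9636*j^4 - 2.2275*j^3 + 5.6611*j^2 + 1.7408*j + 7.326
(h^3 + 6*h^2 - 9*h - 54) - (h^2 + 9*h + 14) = h^3 + 5*h^2 - 18*h - 68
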